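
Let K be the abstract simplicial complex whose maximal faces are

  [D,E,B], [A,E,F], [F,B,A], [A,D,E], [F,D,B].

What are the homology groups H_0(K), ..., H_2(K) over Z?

H_0 ≅ Z,  H_1 ≅ Z,  H_2 = 0.

Fix the vertex order A < B < D < E < F and write every simplex with vertices in increasing order. Then dim K = 2 and the simplices of K are:

  0-simplices (5): A, B, D, E, F
  1-simplices (10): AB, AD, AE, AF, BD, BE, BF, DE, DF, EF
  2-simplices (5): ABF, ADE, AEF, BDE, BDF

Hence C_0 ≅ Z^5, C_1 ≅ Z^10, C_2 ≅ Z^5.

The boundary map ∂_1: C_1 → C_0 maps an edge to its endpoints' difference, ∂[p,q] = q − p.
As a 5×10 matrix over Z this has rank 4, with invariant factors (1,1,1,1).

∂_2: C_2 → C_1 sends each 2-simplex [p,q,r] to [q,r] − [p,r] + [p,q]. For instance
  ∂BDF = DF − BF + BD,
  ∂ADE = DE − AE + AD.
The 10×5 boundary matrix has rank 5 and Smith normal form diag(1,1,1,1,1).

Computing H_k = (kernel of ∂_k) / (image of ∂_{k+1}):

  H_0: rank C_0 − rank ∂_1 = 5 − 4 = 1, and the invariant factors of ∂_1 are all 1, so H_0 ≅ Z.
  H_1: rank ker ∂_1 − rank ∂_2 = (10 − 4) − 5 = 1, and the invariant factors of ∂_2 are all 1, so H_1 ≅ Z.
  H_2: rank ker ∂_2 − rank ∂_3 = (5 − 5) − 0 = 0, and there is no ∂_3, so H_2 ≅ 0.

(K is a triangulation of the Möbius band.)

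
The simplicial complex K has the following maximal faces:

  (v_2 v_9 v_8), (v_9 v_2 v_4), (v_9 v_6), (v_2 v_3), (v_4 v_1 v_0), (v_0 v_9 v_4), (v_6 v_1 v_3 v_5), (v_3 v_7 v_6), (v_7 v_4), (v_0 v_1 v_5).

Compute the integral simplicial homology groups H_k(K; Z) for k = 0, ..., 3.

We work with the vertex ordering v_0 < v_1 < v_2 < v_3 < v_4 < v_5 < v_6 < v_7 < v_8 < v_9. The simplices of K, each written with vertices in increasing order, are:

  0-simplices (10): [v_0], [v_1], [v_2], [v_3], [v_4], [v_5], [v_6], [v_7], [v_8], [v_9]
  1-simplices (21): (21 of them)
  2-simplices (10): [v_0,v_1,v_4], [v_0,v_1,v_5], [v_0,v_4,v_9], [v_1,v_3,v_5], [v_1,v_3,v_6], [v_1,v_5,v_6], [v_2,v_4,v_9], [v_2,v_8,v_9], [v_3,v_5,v_6], [v_3,v_6,v_7]
  3-simplices (1): [v_1,v_3,v_5,v_6]

so the chain groups are C_0 ≅ Z^10, C_1 ≅ Z^21, C_2 ≅ Z^10, C_3 ≅ Z^1.

∂_1: C_1 → C_0 is given by ∂[p,q] = [q] − [p].
This gives a 10×21 integer matrix of rank 9; reducing to Smith normal form yields diagonal entries (1,1,1,1,1,1,1,1,1).

Boundary ∂_2: C_2 → C_1 sends each 2-simplex [p,q,r] to [q,r] − [p,r] + [p,q]. For instance
  ∂[v_1,v_3,v_6] = [v_3,v_6] − [v_1,v_6] + [v_1,v_3],
  ∂[v_0,v_4,v_9] = [v_4,v_9] − [v_0,v_9] + [v_0,v_4].
This gives a 21×10 integer matrix of rank 9; reducing to Smith normal form yields diagonal entries (1,1,1,1,1,1,1,1,1).

The boundary map ∂_3: C_3 → C_2 sends each 3-simplex σ to the alternating sum Σ_i (−1)^i (σ with its i-th vertex removed). For instance
  ∂[v_1,v_3,v_5,v_6] = [v_3,v_5,v_6] − [v_1,v_5,v_6] + [v_1,v_3,v_6] − [v_1,v_3,v_5].
The resulting 10×1 matrix has rank 1, and its Smith normal form has invariant factors (1).

Now H_k = ker ∂_k / im ∂_{k+1}, so:

  H_0: rank C_0 − rank ∂_1 = 10 − 9 = 1, and the invariant factors of ∂_1 are all 1, so H_0 ≅ Z.
  H_1: rank ker ∂_1 − rank ∂_2 = (21 − 9) − 9 = 3, and the invariant factors of ∂_2 are all 1, so H_1 ≅ Z^3.
  H_2: rank ker ∂_2 − rank ∂_3 = (10 − 9) − 1 = 0, and the invariant factors of ∂_3 are all 1, so H_2 ≅ 0.
  H_3: rank ker ∂_3 − rank ∂_4 = (1 − 1) − 0 = 0, and there is no ∂_4, so H_3 ≅ 0.

H_0 ≅ Z,  H_1 ≅ Z^3,  H_2 = 0,  H_3 = 0.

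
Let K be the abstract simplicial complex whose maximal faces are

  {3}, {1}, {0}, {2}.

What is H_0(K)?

H_0 ≅ Z^4.

Take the total order 0 < 1 < 2 < 3 on the vertex set. Then K (dimension 0) consists of the simplices:

  0-simplices (4): [0], [1], [2], [3]

giving chain groups C_0 ≅ Z^4.

Computing H_k = (kernel of ∂_k) / (image of ∂_{k+1}):

  H_0: rank C_0 − rank ∂_1 = 4 − 0 = 4, and there is no ∂_1, so H_0 ≅ Z^4.

(K is a triangulation of a set of 4 points.)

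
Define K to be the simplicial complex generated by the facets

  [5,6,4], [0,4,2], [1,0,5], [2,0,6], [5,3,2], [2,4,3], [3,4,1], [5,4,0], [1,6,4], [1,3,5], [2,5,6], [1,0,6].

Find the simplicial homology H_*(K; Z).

H_0 ≅ Z,  H_1 ≅ Z/2,  H_2 = 0.

Take the total order 0 < 1 < 2 < 3 < 4 < 5 < 6 on the vertex set. Then K (dimension 2) consists of the simplices:

  0-simplices (7): [0], [1], [2], [3], [4], [5], [6]
  1-simplices (18): [0,1], [0,2], [0,4], [0,5], [0,6], [1,3], [1,4], [1,5], [1,6], [2,3], [2,4], [2,5], [2,6], [3,4], [3,5], [4,5], [4,6], [5,6]
  2-simplices (12): [0,1,5], [0,1,6], [0,2,4], [0,2,6], [0,4,5], [1,3,4], [1,3,5], [1,4,6], [2,3,4], [2,3,5], [2,5,6], [4,5,6]

so the chain groups are C_0 ≅ Z^7, C_1 ≅ Z^18, C_2 ≅ Z^12.

∂_1: C_1 → C_0 is given by ∂[p,q] = [q] − [p]. For instance
  ∂[1,6] = [6] − [1].
This gives a 7×18 integer matrix of rank 6; reducing to Smith normal form yields diagonal entries (1,1,1,1,1,1).

∂_2: C_2 → C_1 acts by ∂[p,q,r] = [q,r] − [p,r] + [p,q]. For instance
  ∂[0,1,6] = [1,6] − [0,6] + [0,1],
  ∂[0,1,5] = [1,5] − [0,5] + [0,1].
The resulting 18×12 matrix has rank 12, and its Smith normal form has invariant factors (1,1,1,1,1,1,1,1,1,1,1,2).

Now H_k = ker ∂_k / im ∂_{k+1}, so:

  H_0: rank C_0 − rank ∂_1 = 7 − 6 = 1, and the invariant factors of ∂_1 are all 1, so H_0 ≅ Z.
  H_1: rank ker ∂_1 − rank ∂_2 = (18 − 6) − 12 = 0, and ∂_2 has invariant factor 2 > 1, so H_1 ≅ Z/2.
  H_2: rank ker ∂_2 − rank ∂_3 = (12 − 12) − 0 = 0, and there is no ∂_3, so H_2 ≅ 0.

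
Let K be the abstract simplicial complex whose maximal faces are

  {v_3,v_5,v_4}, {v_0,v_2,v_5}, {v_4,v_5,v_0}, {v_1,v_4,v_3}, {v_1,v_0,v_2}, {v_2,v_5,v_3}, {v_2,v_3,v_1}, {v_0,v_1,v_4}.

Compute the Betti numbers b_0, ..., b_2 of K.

We work with the vertex ordering v_0 < v_1 < v_2 < v_3 < v_4 < v_5. The simplices of K, each written with vertices in increasing order, are:

  0-simplices (6): [v_0], [v_1], [v_2], [v_3], [v_4], [v_5]
  1-simplices (12): [v_0,v_1], [v_0,v_2], [v_0,v_4], [v_0,v_5], [v_1,v_2], [v_1,v_3], [v_1,v_4], [v_2,v_3], [v_2,v_5], [v_3,v_4], [v_3,v_5], [v_4,v_5]
  2-simplices (8): [v_0,v_1,v_2], [v_0,v_1,v_4], [v_0,v_2,v_5], [v_0,v_4,v_5], [v_1,v_2,v_3], [v_1,v_3,v_4], [v_2,v_3,v_5], [v_3,v_4,v_5]

giving chain groups C_0 ≅ Z^6, C_1 ≅ Z^12, C_2 ≅ Z^8.

∂_1: C_1 → C_0 sends each edge [p,q] (with p < q) to q − p. For instance
  ∂[v_2,v_3] = [v_3] − [v_2].
The resulting 6×12 matrix has rank 5, and its Smith normal form has invariant factors (1,1,1,1,1).

Boundary ∂_2: C_2 → C_1 acts by ∂[p,q,r] = [q,r] − [p,r] + [p,q]. For instance
  ∂[v_1,v_2,v_3] = [v_2,v_3] − [v_1,v_3] + [v_1,v_2],
  ∂[v_1,v_3,v_4] = [v_3,v_4] − [v_1,v_4] + [v_1,v_3].
This gives a 12×8 integer matrix of rank 7; reducing to Smith normal form yields diagonal entries (1,1,1,1,1,1,1).

From H_k ≅ ker(∂_k) / im(∂_{k+1}) we obtain:

  H_0: rank C_0 − rank ∂_1 = 6 − 5 = 1, and the invariant factors of ∂_1 are all 1, so H_0 = Z.
  H_1: rank ker ∂_1 − rank ∂_2 = (12 − 5) − 7 = 0, and the invariant factors of ∂_2 are all 1, so H_1 = 0.
  H_2: rank ker ∂_2 − rank ∂_3 = (8 − 7) − 0 = 1, and there is no ∂_3, so H_2 = Z.

As a check, the Euler characteristic is 6 − 12 + 8 = 2, which agrees with 1 − 0 + 1 = 2.
(K is a triangulation of the 2-sphere S^2.)

Hence the Betti numbers are b_0 = 1, b_1 = 0, b_2 = 1.

b_0 = 1, b_1 = 0, b_2 = 1.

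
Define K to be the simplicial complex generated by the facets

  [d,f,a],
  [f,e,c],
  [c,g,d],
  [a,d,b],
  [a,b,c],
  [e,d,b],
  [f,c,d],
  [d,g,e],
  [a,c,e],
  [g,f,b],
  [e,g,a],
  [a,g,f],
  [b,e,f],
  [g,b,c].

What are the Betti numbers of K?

Order the vertices as a < b < c < d < e < f < g. Listing each simplex with vertices in this order, K has dimension 2 with simplices:

  0-simplices (7): a, b, c, d, e, f, g
  1-simplices (21): ab, ac, ad, ae, af, ag, bc, bd, be, bf, bg, cd, ce, cf, cg, de, df, dg, ef, eg, fg
  2-simplices (14): abc, abd, ace, adf, aeg, afg, bcg, bde, bef, bfg, cdf, cdg, cef, deg

so the chain groups are C_0 ≅ Z^7, C_1 ≅ Z^21, C_2 ≅ Z^14.

Boundary ∂_1: C_1 → C_0 is given by ∂[p,q] = [q] − [p]. For instance
  ∂bc = c − b.
The resulting 7×21 matrix has rank 6, and its Smith normal form has invariant factors (1,1,1,1,1,1).

∂_2: C_2 → C_1 sends each 2-simplex [p,q,r] to [q,r] − [p,r] + [p,q]. For instance
  ∂cef = ef − cf + ce,
  ∂bef = ef − bf + be.
The 21×14 boundary matrix has rank 13 and Smith normal form diag(1,1,1,1,1,1,1,1,1,1,1,1,1).

Now H_k = ker ∂_k / im ∂_{k+1}, so:

  H_0: rank C_0 − rank ∂_1 = 7 − 6 = 1, and the invariant factors of ∂_1 are all 1, so H_0 = Z.
  H_1: rank ker ∂_1 − rank ∂_2 = (21 − 6) − 13 = 2, and the invariant factors of ∂_2 are all 1, so H_1 = Z^2.
  H_2: rank ker ∂_2 − rank ∂_3 = (14 − 13) − 0 = 1, and there is no ∂_3, so H_2 = Z.

(K is a triangulation of the torus T^2.)

Hence the Betti numbers are b_0 = 1, b_1 = 2, b_2 = 1.

b_0 = 1, b_1 = 2, b_2 = 1.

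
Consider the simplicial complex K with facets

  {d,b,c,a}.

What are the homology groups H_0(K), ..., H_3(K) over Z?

H_0 = Z,  H_1 = 0,  H_2 = 0,  H_3 = 0.

Fix the vertex order a < b < c < d and write every simplex with vertices in increasing order. Then dim K = 3 and the simplices of K are:

  0-simplices (4): a, b, c, d
  1-simplices (6): ab, ac, ad, bc, bd, cd
  2-simplices (4): abc, abd, acd, bcd
  3-simplices (1): abcd

Hence C_0 ≅ Z^4, C_1 ≅ Z^6, C_2 ≅ Z^4, C_3 ≅ Z^1.

Boundary ∂_1: C_1 → C_0 sends each edge [p,q] (with p < q) to q − p. For instance
  ∂ac = c − a.
As a 4×6 matrix over Z this has rank 3, with invariant factors (1,1,1).

Boundary ∂_2: C_2 → C_1 maps a triangle to the signed sum of its edges. For instance
  ∂acd = cd − ad + ac,
  ∂bcd = cd − bd + bc.
As a 6×4 matrix over Z this has rank 3, with invariant factors (1,1,1).

Boundary ∂_3: C_3 → C_2 sends each 3-simplex σ to the alternating sum Σ_i (−1)^i (σ with its i-th vertex removed). For instance
  ∂abcd = bcd − acd + abd − abc.
The resulting 4×1 matrix has rank 1, and its Smith normal form has invariant factors (1).

Now H_k = ker ∂_k / im ∂_{k+1}, so:

  H_0: rank C_0 − rank ∂_1 = 4 − 3 = 1, and the invariant factors of ∂_1 are all 1, so H_0 ≅ Z.
  H_1: rank ker ∂_1 − rank ∂_2 = (6 − 3) − 3 = 0, and the invariant factors of ∂_2 are all 1, so H_1 ≅ 0.
  H_2: rank ker ∂_2 − rank ∂_3 = (4 − 3) − 1 = 0, and the invariant factors of ∂_3 are all 1, so H_2 ≅ 0.
  H_3: rank ker ∂_3 − rank ∂_4 = (1 − 1) − 0 = 0, and there is no ∂_4, so H_3 ≅ 0.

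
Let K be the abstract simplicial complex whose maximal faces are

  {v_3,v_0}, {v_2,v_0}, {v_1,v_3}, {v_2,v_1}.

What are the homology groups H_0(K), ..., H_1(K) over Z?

H_0 = Z,  H_1 = Z.

Take the total order v_0 < v_1 < v_2 < v_3 on the vertex set. Then K (dimension 1) consists of the simplices:

  0-simplices (4): [v_0], [v_1], [v_2], [v_3]
  1-simplices (4): [v_0,v_2], [v_0,v_3], [v_1,v_2], [v_1,v_3]

Hence C_0 ≅ Z^4, C_1 ≅ Z^4.

∂_1: C_1 → C_0 is given by ∂[p,q] = [q] − [p]. For instance
  ∂[v_0,v_3] = [v_3] − [v_0].
The 4×4 boundary matrix has rank 3 and Smith normal form diag(1,1,1).

Reading off H_k = ker ∂_k / im ∂_{k+1}:

  H_0: rank C_0 − rank ∂_1 = 4 − 3 = 1, and the invariant factors of ∂_1 are all 1, so H_0 ≅ Z.
  H_1: rank ker ∂_1 − rank ∂_2 = (4 − 3) − 0 = 1, and there is no ∂_2, so H_1 ≅ Z.

As a check, the Euler characteristic is 4 − 4 = 0, which agrees with 1 − 1 = 0.
(K is a triangulation of the circle S^1.)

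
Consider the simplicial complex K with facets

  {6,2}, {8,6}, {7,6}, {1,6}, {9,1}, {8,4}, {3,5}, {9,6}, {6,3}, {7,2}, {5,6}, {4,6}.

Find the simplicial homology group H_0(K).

H_0 ≅ Z.

Take the total order 1 < 2 < 3 < 4 < 5 < 6 < 7 < 8 < 9 on the vertex set. Then K (dimension 1) consists of the simplices:

  0-simplices (9): [1], [2], [3], [4], [5], [6], [7], [8], [9]
  1-simplices (12): [1,6], [1,9], [2,6], [2,7], [3,5], [3,6], [4,6], [4,8], [5,6], [6,7], [6,8], [6,9]

giving chain groups C_0 ≅ Z^9, C_1 ≅ Z^12.

∂_1: C_1 → C_0 sends each edge [p,q] (with p < q) to q − p. For instance
  ∂[1,9] = [9] − [1].
This gives a 9×12 integer matrix of rank 8; reducing to Smith normal form yields diagonal entries (1,1,1,1,1,1,1,1).

Reading off H_k = ker ∂_k / im ∂_{k+1}:

  H_0: rank C_0 − rank ∂_1 = 9 − 8 = 1, and the invariant factors of ∂_1 are all 1, so H_0 ≅ Z.

(K is a triangulation of a wedge of 4 circles.)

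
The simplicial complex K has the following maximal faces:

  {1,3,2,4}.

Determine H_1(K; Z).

Fix the vertex order 1 < 2 < 3 < 4 and write every simplex with vertices in increasing order. Then dim K = 3 and the simplices of K are:

  0-simplices (4): [1], [2], [3], [4]
  1-simplices (6): [1,2], [1,3], [1,4], [2,3], [2,4], [3,4]
  2-simplices (4): [1,2,3], [1,2,4], [1,3,4], [2,3,4]
  3-simplices (1): [1,2,3,4]

giving chain groups C_0 ≅ Z^4, C_1 ≅ Z^6, C_2 ≅ Z^4, C_3 ≅ Z^1.

The boundary map ∂_1: C_1 → C_0 maps an edge to its endpoints' difference, ∂[p,q] = q − p.
The 4×6 boundary matrix has rank 3 and Smith normal form diag(1,1,1).

The boundary map ∂_2: C_2 → C_1 sends each 2-simplex [p,q,r] to [q,r] − [p,r] + [p,q]. For instance
  ∂[1,2,4] = [2,4] − [1,4] + [1,2],
  ∂[2,3,4] = [3,4] − [2,4] + [2,3].
As a 6×4 matrix over Z this has rank 3, with invariant factors (1,1,1).

Boundary ∂_3: C_3 → C_2 sends each 3-simplex σ to the alternating sum Σ_i (−1)^i (σ with its i-th vertex removed). For instance
  ∂[1,2,3,4] = [2,3,4] − [1,3,4] + [1,2,4] − [1,2,3].
This gives a 4×1 integer matrix of rank 1; reducing to Smith normal form yields diagonal entries (1).

Now H_k = ker ∂_k / im ∂_{k+1}, so:

  H_1: rank ker ∂_1 − rank ∂_2 = (6 − 3) − 3 = 0, and the invariant factors of ∂_2 are all 1, so H_1 ≅ 0.

H_1 ≅ 0.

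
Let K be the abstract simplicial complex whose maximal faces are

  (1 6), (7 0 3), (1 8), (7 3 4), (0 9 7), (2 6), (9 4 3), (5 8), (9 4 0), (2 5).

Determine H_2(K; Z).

We work with the vertex ordering 0 < 1 < 2 < 3 < 4 < 5 < 6 < 7 < 8 < 9. The simplices of K, each written with vertices in increasing order, are:

  0-simplices (10): [0], [1], [2], [3], [4], [5], [6], [7], [8], [9]
  1-simplices (15): [0,3], [0,4], [0,7], [0,9], [1,6], [1,8], [2,5], [2,6], [3,4], [3,7], [3,9], [4,7], [4,9], [5,8], [7,9]
  2-simplices (5): [0,3,7], [0,4,9], [0,7,9], [3,4,7], [3,4,9]

so the chain groups are C_0 ≅ Z^10, C_1 ≅ Z^15, C_2 ≅ Z^5.

∂_1: C_1 → C_0 is given by ∂[p,q] = [q] − [p]. For instance
  ∂[0,9] = [9] − [0].
As a 10×15 matrix over Z this has rank 8, with invariant factors (1,1,1,1,1,1,1,1).

Boundary ∂_2: C_2 → C_1 sends each 2-simplex [p,q,r] to [q,r] − [p,r] + [p,q]. For instance
  ∂[0,7,9] = [7,9] − [0,9] + [0,7],
  ∂[0,4,9] = [4,9] − [0,9] + [0,4].
The 15×5 boundary matrix has rank 5 and Smith normal form diag(1,1,1,1,1).

From H_k ≅ ker(∂_k) / im(∂_{k+1}) we obtain:

  H_2: rank ker ∂_2 − rank ∂_3 = (5 − 5) − 0 = 0, and there is no ∂_3, so H_2 ≅ 0.

H_2 = 0.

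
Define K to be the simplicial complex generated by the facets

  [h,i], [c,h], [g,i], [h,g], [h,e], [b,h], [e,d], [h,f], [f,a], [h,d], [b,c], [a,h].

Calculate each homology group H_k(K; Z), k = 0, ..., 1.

H_0 ≅ Z,  H_1 ≅ Z^4.

Fix the vertex order a < b < c < d < e < f < g < h < i and write every simplex with vertices in increasing order. Then dim K = 1 and the simplices of K are:

  0-simplices (9): a, b, c, d, e, f, g, h, i
  1-simplices (12): af, ah, bc, bh, ch, de, dh, eh, fh, gh, gi, hi

giving chain groups C_0 ≅ Z^9, C_1 ≅ Z^12.

∂_1: C_1 → C_0 maps an edge to its endpoints' difference, ∂[p,q] = q − p. For instance
  ∂af = f − a.
The resulting 9×12 matrix has rank 8, and its Smith normal form has invariant factors (1,1,1,1,1,1,1,1).

Computing H_k = (kernel of ∂_k) / (image of ∂_{k+1}):

  H_0: rank C_0 − rank ∂_1 = 9 − 8 = 1, and the invariant factors of ∂_1 are all 1, so H_0 = Z.
  H_1: rank ker ∂_1 − rank ∂_2 = (12 − 8) − 0 = 4, and there is no ∂_2, so H_1 = Z^4.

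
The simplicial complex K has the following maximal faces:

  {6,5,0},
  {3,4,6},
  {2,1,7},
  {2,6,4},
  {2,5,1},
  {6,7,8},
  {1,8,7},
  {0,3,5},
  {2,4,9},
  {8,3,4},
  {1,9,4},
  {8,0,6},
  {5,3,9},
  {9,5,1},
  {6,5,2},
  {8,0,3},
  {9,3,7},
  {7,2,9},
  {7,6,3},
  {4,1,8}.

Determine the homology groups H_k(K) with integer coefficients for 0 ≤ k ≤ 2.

H_0 = Z,  H_1 = Z ⊕ Z_2,  H_2 = 0.

Order the vertices as 0 < 1 < 2 < 3 < 4 < 5 < 6 < 7 < 8 < 9. Listing each simplex with vertices in this order, K has dimension 2 with simplices:

  0-simplices (10): [0], [1], [2], [3], [4], [5], [6], [7], [8], [9]
  1-simplices (30): (30 of them)
  2-simplices (20): (20 of them)

giving chain groups C_0 ≅ Z^10, C_1 ≅ Z^30, C_2 ≅ Z^20.

The boundary map ∂_1: C_1 → C_0 maps an edge to its endpoints' difference, ∂[p,q] = q − p. For instance
  ∂[3,9] = [9] − [3].
The resulting 10×30 matrix has rank 9, and its Smith normal form has invariant factors (1,1,1,1,1,1,1,1,1).

Boundary ∂_2: C_2 → C_1 acts by ∂[p,q,r] = [q,r] − [p,r] + [p,q]. For instance
  ∂[2,5,6] = [5,6] − [2,6] + [2,5],
  ∂[3,5,9] = [5,9] − [3,9] + [3,5].
The resulting 30×20 matrix has rank 20, and its Smith normal form has invariant factors (1,1,1,1,1,1,1,1,1,1,1,1,1,1,1,1,1,1,1,2).

Reading off H_k = ker ∂_k / im ∂_{k+1}:

  H_0: rank C_0 − rank ∂_1 = 10 − 9 = 1, and the invariant factors of ∂_1 are all 1, so H_0 = Z.
  H_1: rank ker ∂_1 − rank ∂_2 = (30 − 9) − 20 = 1, and ∂_2 has invariant factor 2 > 1, so H_1 = Z ⊕ Z_2.
  H_2: rank ker ∂_2 − rank ∂_3 = (20 − 20) − 0 = 0, and there is no ∂_3, so H_2 = 0.

As a check, the Euler characteristic is 10 − 30 + 20 = 0, which agrees with 1 − 1 + 0 = 0.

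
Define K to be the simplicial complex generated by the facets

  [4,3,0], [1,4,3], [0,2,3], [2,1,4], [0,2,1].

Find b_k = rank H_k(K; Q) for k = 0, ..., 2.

b_0 = 1, b_1 = 1, b_2 = 0.

We work with the vertex ordering 0 < 1 < 2 < 3 < 4. The simplices of K, each written with vertices in increasing order, are:

  0-simplices (5): [0], [1], [2], [3], [4]
  1-simplices (10): [0,1], [0,2], [0,3], [0,4], [1,2], [1,3], [1,4], [2,3], [2,4], [3,4]
  2-simplices (5): [0,1,2], [0,2,3], [0,3,4], [1,2,4], [1,3,4]

so the chain groups are C_0 ≅ Z^5, C_1 ≅ Z^10, C_2 ≅ Z^5.

The boundary map ∂_1: C_1 → C_0 is given by ∂[p,q] = [q] − [p]. For instance
  ∂[3,4] = [4] − [3].
The resulting 5×10 matrix has rank 4, and its Smith normal form has invariant factors (1,1,1,1).

The boundary map ∂_2: C_2 → C_1 sends each 2-simplex [p,q,r] to [q,r] − [p,r] + [p,q]. For instance
  ∂[0,3,4] = [3,4] − [0,4] + [0,3],
  ∂[0,2,3] = [2,3] − [0,3] + [0,2].
The resulting 10×5 matrix has rank 5, and its Smith normal form has invariant factors (1,1,1,1,1).

From H_k ≅ ker(∂_k) / im(∂_{k+1}) we obtain:

  H_0: rank C_0 − rank ∂_1 = 5 − 4 = 1, and the invariant factors of ∂_1 are all 1, so H_0 = Z.
  H_1: rank ker ∂_1 − rank ∂_2 = (10 − 4) − 5 = 1, and the invariant factors of ∂_2 are all 1, so H_1 = Z.
  H_2: rank ker ∂_2 − rank ∂_3 = (5 − 5) − 0 = 0, and there is no ∂_3, so H_2 = 0.

(K is a triangulation of the Möbius band.)

Hence the Betti numbers are b_0 = 1, b_1 = 1, b_2 = 0.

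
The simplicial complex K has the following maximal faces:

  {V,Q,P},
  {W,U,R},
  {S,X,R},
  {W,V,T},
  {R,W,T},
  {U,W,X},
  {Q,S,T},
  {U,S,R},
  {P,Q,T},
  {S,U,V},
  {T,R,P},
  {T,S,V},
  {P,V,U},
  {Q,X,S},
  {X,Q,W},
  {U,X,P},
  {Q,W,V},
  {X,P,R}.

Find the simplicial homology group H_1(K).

Order the vertices as P < Q < R < S < T < U < V < W < X. Listing each simplex with vertices in this order, K has dimension 2 with simplices:

  0-simplices (9): P, Q, R, S, T, U, V, W, X
  1-simplices (27): PQ, PR, PT, PU, PV, PX, QS, QT, QV, QW, QX, RS, RT, RU, RW, RX, ST, SU, SV, SX, TV, TW, UV, UW, UX, VW, WX
  2-simplices (18): PQT, PQV, PRT, PRX, PUV, PUX, QST, QSX, QVW, QWX, RSU, RSX, RTW, RUW, STV, SUV, TVW, UWX

Hence C_0 ≅ Z^9, C_1 ≅ Z^27, C_2 ≅ Z^18.

Boundary ∂_1: C_1 → C_0 is given by ∂[p,q] = [q] − [p].
This gives a 9×27 integer matrix of rank 8; reducing to Smith normal form yields diagonal entries (1,1,1,1,1,1,1,1).

Boundary ∂_2: C_2 → C_1 acts by ∂[p,q,r] = [q,r] − [p,r] + [p,q]. For instance
  ∂PUX = UX − PX + PU,
  ∂RSX = SX − RX + RS.
This gives a 27×18 integer matrix of rank 18; reducing to Smith normal form yields diagonal entries (1,1,1,1,1,1,1,1,1,1,1,1,1,1,1,1,1,2).

Reading off H_k = ker ∂_k / im ∂_{k+1}:

  H_1: rank ker ∂_1 − rank ∂_2 = (27 − 8) − 18 = 1, and ∂_2 has invariant factor 2 > 1, so H_1 ≅ Z × Z/2.

(K is a triangulation of the Klein bottle.)

H_1 = Z × Z/2.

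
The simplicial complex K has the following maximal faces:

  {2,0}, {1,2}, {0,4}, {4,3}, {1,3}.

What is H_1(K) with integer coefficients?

Fix the vertex order 0 < 1 < 2 < 3 < 4 and write every simplex with vertices in increasing order. Then dim K = 1 and the simplices of K are:

  0-simplices (5): [0], [1], [2], [3], [4]
  1-simplices (5): [0,2], [0,4], [1,2], [1,3], [3,4]

Hence C_0 ≅ Z^5, C_1 ≅ Z^5.

∂_1: C_1 → C_0 is given by ∂[p,q] = [q] − [p]. For instance
  ∂[0,2] = [2] − [0].
As a 5×5 matrix over Z this has rank 4, with invariant factors (1,1,1,1).

Computing H_k = (kernel of ∂_k) / (image of ∂_{k+1}):

  H_1: rank ker ∂_1 − rank ∂_2 = (5 − 4) − 0 = 1, and there is no ∂_2, so H_1 ≅ Z.

H_1 ≅ Z.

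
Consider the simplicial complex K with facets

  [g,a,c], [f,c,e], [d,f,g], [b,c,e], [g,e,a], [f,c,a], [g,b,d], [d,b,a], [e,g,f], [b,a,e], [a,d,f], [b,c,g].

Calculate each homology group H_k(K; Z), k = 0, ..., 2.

Take the total order a < b < c < d < e < f < g on the vertex set. Then K (dimension 2) consists of the simplices:

  0-simplices (7): a, b, c, d, e, f, g
  1-simplices (18): ab, ac, ad, ae, af, ag, bc, bd, be, bg, ce, cf, cg, df, dg, ef, eg, fg
  2-simplices (12): abd, abe, acf, acg, adf, aeg, bce, bcg, bdg, cef, dfg, efg

Hence C_0 ≅ Z^7, C_1 ≅ Z^18, C_2 ≅ Z^12.

The boundary map ∂_1: C_1 → C_0 maps an edge to its endpoints' difference, ∂[p,q] = q − p. For instance
  ∂be = e − b.
This gives a 7×18 integer matrix of rank 6; reducing to Smith normal form yields diagonal entries (1,1,1,1,1,1).

Boundary ∂_2: C_2 → C_1 sends each 2-simplex [p,q,r] to [q,r] − [p,r] + [p,q]. For instance
  ∂cef = ef − cf + ce,
  ∂adf = df − af + ad.
This gives a 18×12 integer matrix of rank 12; reducing to Smith normal form yields diagonal entries (1,1,1,1,1,1,1,1,1,1,1,2).

Now H_k = ker ∂_k / im ∂_{k+1}, so:

  H_0: rank C_0 − rank ∂_1 = 7 − 6 = 1, and the invariant factors of ∂_1 are all 1, so H_0 ≅ Z.
  H_1: rank ker ∂_1 − rank ∂_2 = (18 − 6) − 12 = 0, and ∂_2 has invariant factor 2 > 1, so H_1 ≅ Z_2.
  H_2: rank ker ∂_2 − rank ∂_3 = (12 − 12) − 0 = 0, and there is no ∂_3, so H_2 ≅ 0.

As a check, the Euler characteristic is 7 − 18 + 12 = 1, which agrees with 1 − 0 + 0 = 1.
(K is a triangulation of the real projective plane RP^2.)

H_0 ≅ Z,  H_1 ≅ Z_2,  H_2 = 0.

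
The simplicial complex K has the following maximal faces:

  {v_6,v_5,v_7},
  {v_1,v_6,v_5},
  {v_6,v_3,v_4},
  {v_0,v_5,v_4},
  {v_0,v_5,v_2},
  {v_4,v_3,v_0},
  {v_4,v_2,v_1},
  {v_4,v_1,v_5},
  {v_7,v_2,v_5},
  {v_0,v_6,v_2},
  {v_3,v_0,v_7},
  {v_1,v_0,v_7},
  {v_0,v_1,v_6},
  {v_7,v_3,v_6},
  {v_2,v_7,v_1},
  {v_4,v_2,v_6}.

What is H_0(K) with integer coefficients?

H_0 = Z.

Take the total order v_0 < v_1 < v_2 < v_3 < v_4 < v_5 < v_6 < v_7 on the vertex set. Then K (dimension 2) consists of the simplices:

  0-simplices (8): [v_0], [v_1], [v_2], [v_3], [v_4], [v_5], [v_6], [v_7]
  1-simplices (24): (24 of them)
  2-simplices (16): (16 of them)

Hence C_0 ≅ Z^8, C_1 ≅ Z^24, C_2 ≅ Z^16.

∂_1: C_1 → C_0 maps an edge to its endpoints' difference, ∂[p,q] = q − p.
The 8×24 boundary matrix has rank 7 and Smith normal form diag(1,1,1,1,1,1,1).

∂_2: C_2 → C_1 sends each 2-simplex [p,q,r] to [q,r] − [p,r] + [p,q]. For instance
  ∂[v_3,v_6,v_7] = [v_6,v_7] − [v_3,v_7] + [v_3,v_6],
  ∂[v_3,v_4,v_6] = [v_4,v_6] − [v_3,v_6] + [v_3,v_4].
As a 24×16 matrix over Z this has rank 15, with invariant factors (1,1,1,1,1,1,1,1,1,1,1,1,1,1,1).

Reading off H_k = ker ∂_k / im ∂_{k+1}:

  H_0: rank C_0 − rank ∂_1 = 8 − 7 = 1, and the invariant factors of ∂_1 are all 1, so H_0 = Z.

(K is a triangulation of the torus T^2.)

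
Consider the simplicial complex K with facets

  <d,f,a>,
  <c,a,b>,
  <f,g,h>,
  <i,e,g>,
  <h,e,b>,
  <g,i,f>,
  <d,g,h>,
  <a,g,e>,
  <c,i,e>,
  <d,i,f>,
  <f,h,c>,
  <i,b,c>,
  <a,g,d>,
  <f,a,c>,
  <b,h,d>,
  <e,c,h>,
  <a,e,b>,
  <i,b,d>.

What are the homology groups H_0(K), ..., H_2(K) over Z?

H_0 = Z,  H_1 = Z ⊕ Z/2,  H_2 = 0.

Take the total order a < b < c < d < e < f < g < h < i on the vertex set. Then K (dimension 2) consists of the simplices:

  0-simplices (9): a, b, c, d, e, f, g, h, i
  1-simplices (27): ab, ac, ad, ae, af, ag, bc, bd, be, bh, bi, ce, cf, ch, ci, df, dg, dh, di, eg, eh, ei, fg, fh, fi, gh, gi
  2-simplices (18): abc, abe, acf, adf, adg, aeg, bci, bdh, bdi, beh, ceh, cei, cfh, dfi, dgh, egi, fgh, fgi

giving chain groups C_0 ≅ Z^9, C_1 ≅ Z^27, C_2 ≅ Z^18.

∂_1: C_1 → C_0 sends each edge [p,q] (with p < q) to q − p.
This gives a 9×27 integer matrix of rank 8; reducing to Smith normal form yields diagonal entries (1,1,1,1,1,1,1,1).

Boundary ∂_2: C_2 → C_1 maps a triangle to the signed sum of its edges. For instance
  ∂cei = ei − ci + ce,
  ∂fgh = gh − fh + fg.
As a 27×18 matrix over Z this has rank 18, with invariant factors (1,1,1,1,1,1,1,1,1,1,1,1,1,1,1,1,1,2).

Computing H_k = (kernel of ∂_k) / (image of ∂_{k+1}):

  H_0: rank C_0 − rank ∂_1 = 9 − 8 = 1, and the invariant factors of ∂_1 are all 1, so H_0 = Z.
  H_1: rank ker ∂_1 − rank ∂_2 = (27 − 8) − 18 = 1, and ∂_2 has invariant factor 2 > 1, so H_1 = Z ⊕ Z/2.
  H_2: rank ker ∂_2 − rank ∂_3 = (18 − 18) − 0 = 0, and there is no ∂_3, so H_2 = 0.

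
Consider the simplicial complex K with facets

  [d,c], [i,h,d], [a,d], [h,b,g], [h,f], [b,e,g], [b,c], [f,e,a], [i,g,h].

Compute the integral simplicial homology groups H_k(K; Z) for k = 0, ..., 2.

H_0 ≅ Z,  H_1 ≅ Z^3,  H_2 = 0.

Fix the vertex order a < b < c < d < e < f < g < h < i and write every simplex with vertices in increasing order. Then dim K = 2 and the simplices of K are:

  0-simplices (9): a, b, c, d, e, f, g, h, i
  1-simplices (16): ad, ae, af, bc, be, bg, bh, cd, dh, di, ef, eg, fh, gh, gi, hi
  2-simplices (5): aef, beg, bgh, dhi, ghi

Hence C_0 ≅ Z^9, C_1 ≅ Z^16, C_2 ≅ Z^5.

The boundary map ∂_1: C_1 → C_0 sends each edge [p,q] (with p < q) to q − p. For instance
  ∂di = i − d.
This gives a 9×16 integer matrix of rank 8; reducing to Smith normal form yields diagonal entries (1,1,1,1,1,1,1,1).

∂_2: C_2 → C_1 acts by ∂[p,q,r] = [q,r] − [p,r] + [p,q]. For instance
  ∂ghi = hi − gi + gh,
  ∂bgh = gh − bh + bg.
As a 16×5 matrix over Z this has rank 5, with invariant factors (1,1,1,1,1).

Computing H_k = (kernel of ∂_k) / (image of ∂_{k+1}):

  H_0: rank C_0 − rank ∂_1 = 9 − 8 = 1, and the invariant factors of ∂_1 are all 1, so H_0 = Z.
  H_1: rank ker ∂_1 − rank ∂_2 = (16 − 8) − 5 = 3, and the invariant factors of ∂_2 are all 1, so H_1 = Z^3.
  H_2: rank ker ∂_2 − rank ∂_3 = (5 − 5) − 0 = 0, and there is no ∂_3, so H_2 = 0.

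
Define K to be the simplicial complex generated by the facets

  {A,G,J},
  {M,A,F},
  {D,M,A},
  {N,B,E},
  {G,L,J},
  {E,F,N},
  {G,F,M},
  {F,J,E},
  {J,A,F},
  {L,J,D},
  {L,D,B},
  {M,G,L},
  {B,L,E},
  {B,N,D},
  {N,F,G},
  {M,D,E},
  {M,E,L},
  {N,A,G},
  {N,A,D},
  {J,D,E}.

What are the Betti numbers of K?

Fix the vertex order A < B < D < E < F < G < J < L < M < N and write every simplex with vertices in increasing order. Then dim K = 2 and the simplices of K are:

  0-simplices (10): A, B, D, E, F, G, J, L, M, N
  1-simplices (30): AD, AF, AG, AJ, AM, AN, BD, BE, BL, BN, DE, DJ, DL, DM, DN, EF, EJ, EL, EM, EN, FG, FJ, FM, FN, GJ, GL, GM, GN, JL, LM
  2-simplices (20): ADM, ADN, AFJ, AFM, AGJ, AGN, BDL, BDN, BEL, BEN, DEJ, DEM, DJL, EFJ, EFN, ELM, FGM, FGN, GJL, GLM

Hence C_0 ≅ Z^10, C_1 ≅ Z^30, C_2 ≅ Z^20.

Boundary ∂_1: C_1 → C_0 maps an edge to its endpoints' difference, ∂[p,q] = q − p.
The 10×30 boundary matrix has rank 9 and Smith normal form diag(1,1,1,1,1,1,1,1,1).

Boundary ∂_2: C_2 → C_1 sends each 2-simplex [p,q,r] to [q,r] − [p,r] + [p,q]. For instance
  ∂AGN = GN − AN + AG,
  ∂FGN = GN − FN + FG.
This gives a 30×20 integer matrix of rank 20; reducing to Smith normal form yields diagonal entries (1,1,1,1,1,1,1,1,1,1,1,1,1,1,1,1,1,1,1,2).

Reading off H_k = ker ∂_k / im ∂_{k+1}:

  H_0: rank C_0 − rank ∂_1 = 10 − 9 = 1, and the invariant factors of ∂_1 are all 1, so H_0 ≅ Z.
  H_1: rank ker ∂_1 − rank ∂_2 = (30 − 9) − 20 = 1, and ∂_2 has invariant factor 2 > 1, so H_1 ≅ Z ⊕ Z/2Z.
  H_2: rank ker ∂_2 − rank ∂_3 = (20 − 20) − 0 = 0, and there is no ∂_3, so H_2 ≅ 0.

As a check, the Euler characteristic is 10 − 30 + 20 = 0, which agrees with 1 − 1 + 0 = 0.

Hence the Betti numbers are b_0 = 1, b_1 = 1, b_2 = 0.

b_0 = 1, b_1 = 1, b_2 = 0.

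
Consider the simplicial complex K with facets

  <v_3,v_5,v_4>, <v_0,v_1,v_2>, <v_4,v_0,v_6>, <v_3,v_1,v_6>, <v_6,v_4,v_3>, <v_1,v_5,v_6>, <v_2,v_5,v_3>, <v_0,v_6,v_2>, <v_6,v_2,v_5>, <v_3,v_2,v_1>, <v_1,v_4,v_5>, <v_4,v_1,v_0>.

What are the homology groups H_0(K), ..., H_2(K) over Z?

Fix the vertex order v_0 < v_1 < v_2 < v_3 < v_4 < v_5 < v_6 and write every simplex with vertices in increasing order. Then dim K = 2 and the simplices of K are:

  0-simplices (7): [v_0], [v_1], [v_2], [v_3], [v_4], [v_5], [v_6]
  1-simplices (18): (18 of them)
  2-simplices (12): (12 of them)

Hence C_0 ≅ Z^7, C_1 ≅ Z^18, C_2 ≅ Z^12.

Boundary ∂_1: C_1 → C_0 maps an edge to its endpoints' difference, ∂[p,q] = q − p. For instance
  ∂[v_1,v_3] = [v_3] − [v_1].
The resulting 7×18 matrix has rank 6, and its Smith normal form has invariant factors (1,1,1,1,1,1).

Boundary ∂_2: C_2 → C_1 acts by ∂[p,q,r] = [q,r] − [p,r] + [p,q]. For instance
  ∂[v_0,v_1,v_2] = [v_1,v_2] − [v_0,v_2] + [v_0,v_1],
  ∂[v_3,v_4,v_6] = [v_4,v_6] − [v_3,v_6] + [v_3,v_4].
This gives a 18×12 integer matrix of rank 12; reducing to Smith normal form yields diagonal entries (1,1,1,1,1,1,1,1,1,1,1,2).

Now H_k = ker ∂_k / im ∂_{k+1}, so:

  H_0: rank C_0 − rank ∂_1 = 7 − 6 = 1, and the invariant factors of ∂_1 are all 1, so H_0 ≅ Z.
  H_1: rank ker ∂_1 − rank ∂_2 = (18 − 6) − 12 = 0, and ∂_2 has invariant factor 2 > 1, so H_1 ≅ Z/2.
  H_2: rank ker ∂_2 − rank ∂_3 = (12 − 12) − 0 = 0, and there is no ∂_3, so H_2 ≅ 0.

H_0 = Z,  H_1 = Z/2,  H_2 = 0.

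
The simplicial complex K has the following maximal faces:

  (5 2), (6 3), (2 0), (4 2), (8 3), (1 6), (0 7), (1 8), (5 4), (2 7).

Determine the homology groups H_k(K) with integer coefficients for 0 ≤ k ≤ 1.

H_0 ≅ Z^2,  H_1 ≅ Z^3.

Take the total order 0 < 1 < 2 < 3 < 4 < 5 < 6 < 7 < 8 on the vertex set. Then K (dimension 1) consists of the simplices:

  0-simplices (9): [0], [1], [2], [3], [4], [5], [6], [7], [8]
  1-simplices (10): [0,2], [0,7], [1,6], [1,8], [2,4], [2,5], [2,7], [3,6], [3,8], [4,5]

Hence C_0 ≅ Z^9, C_1 ≅ Z^10.

The boundary map ∂_1: C_1 → C_0 is given by ∂[p,q] = [q] − [p]. For instance
  ∂[3,6] = [6] − [3].
This gives a 9×10 integer matrix of rank 7; reducing to Smith normal form yields diagonal entries (1,1,1,1,1,1,1).

Computing H_k = (kernel of ∂_k) / (image of ∂_{k+1}):

  H_0: rank C_0 − rank ∂_1 = 9 − 7 = 2, and the invariant factors of ∂_1 are all 1, so H_0 ≅ Z^2.
  H_1: rank ker ∂_1 − rank ∂_2 = (10 − 7) − 0 = 3, and there is no ∂_2, so H_1 ≅ Z^3.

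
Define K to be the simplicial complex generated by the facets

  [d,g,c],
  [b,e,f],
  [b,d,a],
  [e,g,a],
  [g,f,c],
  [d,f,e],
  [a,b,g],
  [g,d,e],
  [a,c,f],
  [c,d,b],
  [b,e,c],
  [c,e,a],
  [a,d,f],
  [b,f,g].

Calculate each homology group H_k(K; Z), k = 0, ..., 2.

Order the vertices as a < b < c < d < e < f < g. Listing each simplex with vertices in this order, K has dimension 2 with simplices:

  0-simplices (7): a, b, c, d, e, f, g
  1-simplices (21): ab, ac, ad, ae, af, ag, bc, bd, be, bf, bg, cd, ce, cf, cg, de, df, dg, ef, eg, fg
  2-simplices (14): abd, abg, ace, acf, adf, aeg, bcd, bce, bef, bfg, cdg, cfg, def, deg

so the chain groups are C_0 ≅ Z^7, C_1 ≅ Z^21, C_2 ≅ Z^14.

The boundary map ∂_1: C_1 → C_0 is given by ∂[p,q] = [q] − [p]. For instance
  ∂cd = d − c.
As a 7×21 matrix over Z this has rank 6, with invariant factors (1,1,1,1,1,1).

∂_2: C_2 → C_1 sends each 2-simplex [p,q,r] to [q,r] − [p,r] + [p,q]. For instance
  ∂bcd = cd − bd + bc,
  ∂cfg = fg − cg + cf.
The 21×14 boundary matrix has rank 13 and Smith normal form diag(1,1,1,1,1,1,1,1,1,1,1,1,1).

From H_k ≅ ker(∂_k) / im(∂_{k+1}) we obtain:

  H_0: rank C_0 − rank ∂_1 = 7 − 6 = 1, and the invariant factors of ∂_1 are all 1, so H_0 ≅ Z.
  H_1: rank ker ∂_1 − rank ∂_2 = (21 − 6) − 13 = 2, and the invariant factors of ∂_2 are all 1, so H_1 ≅ Z^2.
  H_2: rank ker ∂_2 − rank ∂_3 = (14 − 13) − 0 = 1, and there is no ∂_3, so H_2 ≅ Z.

As a check, the Euler characteristic is 7 − 21 + 14 = 0, which agrees with 1 − 2 + 1 = 0.

H_0 ≅ Z,  H_1 ≅ Z^2,  H_2 ≅ Z.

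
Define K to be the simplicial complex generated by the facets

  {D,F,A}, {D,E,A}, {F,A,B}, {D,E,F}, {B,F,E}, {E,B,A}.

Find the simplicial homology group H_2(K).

Take the total order A < B < D < E < F on the vertex set. Then K (dimension 2) consists of the simplices:

  0-simplices (5): A, B, D, E, F
  1-simplices (9): AB, AD, AE, AF, BE, BF, DE, DF, EF
  2-simplices (6): ABE, ABF, ADE, ADF, BEF, DEF

giving chain groups C_0 ≅ Z^5, C_1 ≅ Z^9, C_2 ≅ Z^6.

The boundary map ∂_1: C_1 → C_0 sends each edge [p,q] (with p < q) to q − p.
The 5×9 boundary matrix has rank 4 and Smith normal form diag(1,1,1,1).

∂_2: C_2 → C_1 maps a triangle to the signed sum of its edges. For instance
  ∂ABE = BE − AE + AB,
  ∂DEF = EF − DF + DE.
As a 9×6 matrix over Z this has rank 5, with invariant factors (1,1,1,1,1).

Now H_k = ker ∂_k / im ∂_{k+1}, so:

  H_2: rank ker ∂_2 − rank ∂_3 = (6 − 5) − 0 = 1, and there is no ∂_3, so H_2 ≅ Z.

H_2 ≅ Z.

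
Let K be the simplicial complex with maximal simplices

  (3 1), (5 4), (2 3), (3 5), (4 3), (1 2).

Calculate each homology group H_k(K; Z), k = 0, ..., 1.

Fix the vertex order 1 < 2 < 3 < 4 < 5 and write every simplex with vertices in increasing order. Then dim K = 1 and the simplices of K are:

  0-simplices (5): [1], [2], [3], [4], [5]
  1-simplices (6): [1,2], [1,3], [2,3], [3,4], [3,5], [4,5]

Hence C_0 ≅ Z^5, C_1 ≅ Z^6.

The boundary map ∂_1: C_1 → C_0 maps an edge to its endpoints' difference, ∂[p,q] = q − p.
As a 5×6 matrix over Z this has rank 4, with invariant factors (1,1,1,1).

Computing H_k = (kernel of ∂_k) / (image of ∂_{k+1}):

  H_0: rank C_0 − rank ∂_1 = 5 − 4 = 1, and the invariant factors of ∂_1 are all 1, so H_0 = Z.
  H_1: rank ker ∂_1 − rank ∂_2 = (6 − 4) − 0 = 2, and there is no ∂_2, so H_1 = Z^2.

As a check, the Euler characteristic is 5 − 6 = -1, which agrees with 1 − 2 = -1.

H_0 ≅ Z,  H_1 ≅ Z^2.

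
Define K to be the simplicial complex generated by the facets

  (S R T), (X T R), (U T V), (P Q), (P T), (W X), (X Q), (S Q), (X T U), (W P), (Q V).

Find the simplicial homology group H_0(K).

H_0 = Z.

Take the total order P < Q < R < S < T < U < V < W < X on the vertex set. Then K (dimension 2) consists of the simplices:

  0-simplices (9): P, Q, R, S, T, U, V, W, X
  1-simplices (16): PQ, PT, PW, QS, QV, QX, RS, RT, RX, ST, TU, TV, TX, UV, UX, WX
  2-simplices (4): RST, RTX, TUV, TUX

giving chain groups C_0 ≅ Z^9, C_1 ≅ Z^16, C_2 ≅ Z^4.

The boundary map ∂_1: C_1 → C_0 sends each edge [p,q] (with p < q) to q − p. For instance
  ∂QV = V − Q.
This gives a 9×16 integer matrix of rank 8; reducing to Smith normal form yields diagonal entries (1,1,1,1,1,1,1,1).

Boundary ∂_2: C_2 → C_1 acts by ∂[p,q,r] = [q,r] − [p,r] + [p,q]. For instance
  ∂TUX = UX − TX + TU,
  ∂RST = ST − RT + RS.
The resulting 16×4 matrix has rank 4, and its Smith normal form has invariant factors (1,1,1,1).

Reading off H_k = ker ∂_k / im ∂_{k+1}:

  H_0: rank C_0 − rank ∂_1 = 9 − 8 = 1, and the invariant factors of ∂_1 are all 1, so H_0 = Z.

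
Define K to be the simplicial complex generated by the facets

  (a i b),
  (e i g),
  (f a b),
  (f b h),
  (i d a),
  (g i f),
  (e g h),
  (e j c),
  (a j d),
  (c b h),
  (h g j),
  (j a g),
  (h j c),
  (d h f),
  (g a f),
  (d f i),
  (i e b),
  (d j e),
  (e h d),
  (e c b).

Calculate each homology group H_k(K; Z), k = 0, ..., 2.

H_0 = Z,  H_1 = Z ⊕ Z/2,  H_2 = 0.

Order the vertices as a < b < c < d < e < f < g < h < i < j. Listing each simplex with vertices in this order, K has dimension 2 with simplices:

  0-simplices (10): a, b, c, d, e, f, g, h, i, j
  1-simplices (30): ab, ad, af, ag, ai, aj, bc, be, bf, bh, bi, ce, ch, cj, de, df, dh, di, dj, eg, eh, ei, ej, fg, fh, fi, gh, gi, gj, hj
  2-simplices (20): abf, abi, adi, adj, afg, agj, bce, bch, bei, bfh, cej, chj, deh, dej, dfh, dfi, egh, egi, fgi, ghj

Hence C_0 ≅ Z^10, C_1 ≅ Z^30, C_2 ≅ Z^20.

∂_1: C_1 → C_0 sends each edge [p,q] (with p < q) to q − p. For instance
  ∂ej = j − e.
As a 10×30 matrix over Z this has rank 9, with invariant factors (1,1,1,1,1,1,1,1,1).

∂_2: C_2 → C_1 maps a triangle to the signed sum of its edges. For instance
  ∂abi = bi − ai + ab,
  ∂cej = ej − cj + ce.
The resulting 30×20 matrix has rank 20, and its Smith normal form has invariant factors (1,1,1,1,1,1,1,1,1,1,1,1,1,1,1,1,1,1,1,2).

Reading off H_k = ker ∂_k / im ∂_{k+1}:

  H_0: rank C_0 − rank ∂_1 = 10 − 9 = 1, and the invariant factors of ∂_1 are all 1, so H_0 = Z.
  H_1: rank ker ∂_1 − rank ∂_2 = (30 − 9) − 20 = 1, and ∂_2 has invariant factor 2 > 1, so H_1 = Z ⊕ Z/2.
  H_2: rank ker ∂_2 − rank ∂_3 = (20 − 20) − 0 = 0, and there is no ∂_3, so H_2 = 0.

(K is a triangulation of the Klein bottle.)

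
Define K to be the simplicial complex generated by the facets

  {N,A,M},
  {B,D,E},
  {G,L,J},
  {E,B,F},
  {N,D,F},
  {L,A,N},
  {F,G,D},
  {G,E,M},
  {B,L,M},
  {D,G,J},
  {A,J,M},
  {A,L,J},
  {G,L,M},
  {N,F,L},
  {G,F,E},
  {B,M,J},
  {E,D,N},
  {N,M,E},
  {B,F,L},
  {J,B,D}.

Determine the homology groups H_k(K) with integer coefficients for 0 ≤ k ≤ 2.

H_0 = Z,  H_1 = Z × Z/2,  H_2 = 0.

Order the vertices as A < B < D < E < F < G < J < L < M < N. Listing each simplex with vertices in this order, K has dimension 2 with simplices:

  0-simplices (10): A, B, D, E, F, G, J, L, M, N
  1-simplices (30): AJ, AL, AM, AN, BD, BE, BF, BJ, BL, BM, DE, DF, DG, DJ, DN, EF, EG, EM, EN, FG, FL, FN, GJ, GL, GM, JL, JM, LM, LN, MN
  2-simplices (20): AJL, AJM, ALN, AMN, BDE, BDJ, BEF, BFL, BJM, BLM, DEN, DFG, DFN, DGJ, EFG, EGM, EMN, FLN, GJL, GLM

giving chain groups C_0 ≅ Z^10, C_1 ≅ Z^30, C_2 ≅ Z^20.

The boundary map ∂_1: C_1 → C_0 sends each edge [p,q] (with p < q) to q − p.
The resulting 10×30 matrix has rank 9, and its Smith normal form has invariant factors (1,1,1,1,1,1,1,1,1).

The boundary map ∂_2: C_2 → C_1 sends each 2-simplex [p,q,r] to [q,r] − [p,r] + [p,q]. For instance
  ∂DFN = FN − DN + DF,
  ∂ALN = LN − AN + AL.
The 30×20 boundary matrix has rank 20 and Smith normal form diag(1,1,1,1,1,1,1,1,1,1,1,1,1,1,1,1,1,1,1,2).

Reading off H_k = ker ∂_k / im ∂_{k+1}:

  H_0: rank C_0 − rank ∂_1 = 10 − 9 = 1, and the invariant factors of ∂_1 are all 1, so H_0 = Z.
  H_1: rank ker ∂_1 − rank ∂_2 = (30 − 9) − 20 = 1, and ∂_2 has invariant factor 2 > 1, so H_1 = Z × Z/2.
  H_2: rank ker ∂_2 − rank ∂_3 = (20 − 20) − 0 = 0, and there is no ∂_3, so H_2 = 0.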